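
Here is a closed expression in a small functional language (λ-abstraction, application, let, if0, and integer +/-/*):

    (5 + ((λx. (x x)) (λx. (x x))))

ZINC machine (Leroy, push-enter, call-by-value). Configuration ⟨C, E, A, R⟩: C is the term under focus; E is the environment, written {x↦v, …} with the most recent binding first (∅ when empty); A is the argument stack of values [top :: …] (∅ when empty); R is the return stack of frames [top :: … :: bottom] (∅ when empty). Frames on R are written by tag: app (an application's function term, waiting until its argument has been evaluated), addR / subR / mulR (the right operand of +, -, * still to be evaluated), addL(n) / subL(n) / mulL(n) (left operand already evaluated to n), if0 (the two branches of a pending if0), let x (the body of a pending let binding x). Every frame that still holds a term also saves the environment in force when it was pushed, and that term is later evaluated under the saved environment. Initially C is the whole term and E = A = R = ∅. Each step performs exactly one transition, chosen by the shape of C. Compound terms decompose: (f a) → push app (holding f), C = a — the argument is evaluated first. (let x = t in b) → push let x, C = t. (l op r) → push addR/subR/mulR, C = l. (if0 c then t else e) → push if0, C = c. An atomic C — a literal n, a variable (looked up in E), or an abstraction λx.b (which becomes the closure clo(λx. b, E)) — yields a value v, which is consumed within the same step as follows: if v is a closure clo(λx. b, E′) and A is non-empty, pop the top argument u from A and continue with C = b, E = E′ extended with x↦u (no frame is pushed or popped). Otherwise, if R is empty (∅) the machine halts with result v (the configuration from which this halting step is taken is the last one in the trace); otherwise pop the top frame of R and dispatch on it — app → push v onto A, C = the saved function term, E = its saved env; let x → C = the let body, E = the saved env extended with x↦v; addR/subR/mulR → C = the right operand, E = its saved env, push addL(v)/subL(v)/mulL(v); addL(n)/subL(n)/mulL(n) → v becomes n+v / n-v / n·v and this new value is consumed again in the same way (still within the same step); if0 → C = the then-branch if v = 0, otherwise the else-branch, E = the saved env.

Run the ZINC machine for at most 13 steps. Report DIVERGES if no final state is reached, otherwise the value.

step 0: ⟨C=(5 + ((λx. (x x)) (λx. (x x)))); E=∅; A=∅; R=∅⟩
step 1: ⟨C=5; E=∅; A=∅; R=[addR]⟩
step 2: ⟨C=((λx. (x x)) (λx. (x x))); E=∅; A=∅; R=[addL(5)]⟩
step 3: ⟨C=(λx. (x x)); E=∅; A=∅; R=[app :: addL(5)]⟩
step 4: ⟨C=(λx. (x x)); E=∅; A=[clo(λx. (x x), ∅)]; R=[addL(5)]⟩
step 5: ⟨C=(x x); E={x↦clo(λx. (x x), ∅)}; A=∅; R=[addL(5)]⟩
step 6: ⟨C=x; E={x↦clo(λx. (x x), ∅)}; A=∅; R=[app :: addL(5)]⟩
step 7: ⟨C=x; E={x↦clo(λx. (x x), ∅)}; A=[clo(λx. (x x), ∅)]; R=[addL(5)]⟩
… configuration repeats with period 3 (steps 5–7 recur indefinitely) …

Answer: DIVERGES (no final state within 13 steps)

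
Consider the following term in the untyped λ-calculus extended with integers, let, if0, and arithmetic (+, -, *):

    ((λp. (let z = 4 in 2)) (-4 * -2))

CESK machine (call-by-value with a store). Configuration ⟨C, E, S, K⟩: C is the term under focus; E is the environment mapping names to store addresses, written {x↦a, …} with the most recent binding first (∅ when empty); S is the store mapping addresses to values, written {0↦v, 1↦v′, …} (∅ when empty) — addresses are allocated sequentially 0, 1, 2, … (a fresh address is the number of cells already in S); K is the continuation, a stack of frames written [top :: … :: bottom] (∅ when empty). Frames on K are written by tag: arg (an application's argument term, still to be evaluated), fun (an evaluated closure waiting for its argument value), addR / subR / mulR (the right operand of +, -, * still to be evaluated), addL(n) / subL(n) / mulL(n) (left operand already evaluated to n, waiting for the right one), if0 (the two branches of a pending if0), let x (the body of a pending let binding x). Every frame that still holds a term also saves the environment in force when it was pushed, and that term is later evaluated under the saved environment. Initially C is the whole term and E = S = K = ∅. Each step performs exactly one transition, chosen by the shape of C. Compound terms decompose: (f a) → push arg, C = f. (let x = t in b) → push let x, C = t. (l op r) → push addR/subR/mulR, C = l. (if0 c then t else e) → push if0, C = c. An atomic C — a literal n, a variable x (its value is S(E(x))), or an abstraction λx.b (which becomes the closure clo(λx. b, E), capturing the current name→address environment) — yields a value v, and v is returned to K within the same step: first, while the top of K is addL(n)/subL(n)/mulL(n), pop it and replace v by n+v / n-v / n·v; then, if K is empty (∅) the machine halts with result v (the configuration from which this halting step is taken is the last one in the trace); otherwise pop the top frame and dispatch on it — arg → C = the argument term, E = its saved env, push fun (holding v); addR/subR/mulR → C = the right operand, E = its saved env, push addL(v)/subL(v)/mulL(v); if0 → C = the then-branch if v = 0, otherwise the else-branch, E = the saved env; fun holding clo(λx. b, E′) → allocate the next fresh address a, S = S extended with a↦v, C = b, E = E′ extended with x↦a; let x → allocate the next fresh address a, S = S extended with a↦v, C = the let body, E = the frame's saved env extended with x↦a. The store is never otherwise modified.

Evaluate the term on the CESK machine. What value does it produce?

[0] ⟨C=((λp. (let z = 4 in 2)) (-4 * -2)); E=∅; S=∅; K=∅⟩
[1] ⟨C=(λp. (let z = 4 in 2)); E=∅; S=∅; K=[arg]⟩
[2] ⟨C=(-4 * -2); E=∅; S=∅; K=[fun]⟩
[3] ⟨C=-4; E=∅; S=∅; K=[mulR :: fun]⟩
[4] ⟨C=-2; E=∅; S=∅; K=[mulL(-4) :: fun]⟩
[5] ⟨C=(let z = 4 in 2); E={p↦0}; S={0↦8}; K=∅⟩
[6] ⟨C=4; E={p↦0}; S={0↦8}; K=[let z]⟩
[7] ⟨C=2; E={z↦1, p↦0}; S={0↦8, 1↦4}; K=∅⟩
→ final value 2

Answer: 2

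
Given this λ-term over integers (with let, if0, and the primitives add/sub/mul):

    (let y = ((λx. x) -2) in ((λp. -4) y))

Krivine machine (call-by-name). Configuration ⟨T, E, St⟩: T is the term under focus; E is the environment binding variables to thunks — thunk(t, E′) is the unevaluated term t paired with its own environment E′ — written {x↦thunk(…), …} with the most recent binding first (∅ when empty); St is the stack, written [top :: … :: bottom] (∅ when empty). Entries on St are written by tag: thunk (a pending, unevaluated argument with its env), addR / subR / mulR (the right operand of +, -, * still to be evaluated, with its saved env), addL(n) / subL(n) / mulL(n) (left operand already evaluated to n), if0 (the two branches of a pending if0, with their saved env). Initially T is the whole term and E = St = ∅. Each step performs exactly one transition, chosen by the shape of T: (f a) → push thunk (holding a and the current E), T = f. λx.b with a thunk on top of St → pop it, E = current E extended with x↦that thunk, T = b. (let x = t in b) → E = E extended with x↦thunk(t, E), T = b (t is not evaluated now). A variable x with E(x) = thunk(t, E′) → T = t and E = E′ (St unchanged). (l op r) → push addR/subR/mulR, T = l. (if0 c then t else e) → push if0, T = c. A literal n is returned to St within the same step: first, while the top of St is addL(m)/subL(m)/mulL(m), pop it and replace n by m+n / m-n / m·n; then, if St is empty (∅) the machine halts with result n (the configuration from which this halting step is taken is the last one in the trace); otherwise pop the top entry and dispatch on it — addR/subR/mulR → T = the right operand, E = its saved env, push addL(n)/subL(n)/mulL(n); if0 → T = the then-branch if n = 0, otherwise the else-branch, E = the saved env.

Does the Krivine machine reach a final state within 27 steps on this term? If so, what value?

0. [T=(let y = ((λx. x) -2) in ((λp. -4) y)) | E=∅ | St=∅]
1. [T=((λp. -4) y) | E={y↦thunk(((λx. x) -2), ∅)} | St=∅]
2. [T=(λp. -4) | E={y↦thunk(((λx. x) -2), ∅)} | St=[thunk]]
3. [T=-4 | E={p↦thunk(y, {y↦thunk(((λx. x) -2), ∅)}), y↦thunk(((λx. x) -2), ∅)} | St=∅]
→ final value -4

Answer: -4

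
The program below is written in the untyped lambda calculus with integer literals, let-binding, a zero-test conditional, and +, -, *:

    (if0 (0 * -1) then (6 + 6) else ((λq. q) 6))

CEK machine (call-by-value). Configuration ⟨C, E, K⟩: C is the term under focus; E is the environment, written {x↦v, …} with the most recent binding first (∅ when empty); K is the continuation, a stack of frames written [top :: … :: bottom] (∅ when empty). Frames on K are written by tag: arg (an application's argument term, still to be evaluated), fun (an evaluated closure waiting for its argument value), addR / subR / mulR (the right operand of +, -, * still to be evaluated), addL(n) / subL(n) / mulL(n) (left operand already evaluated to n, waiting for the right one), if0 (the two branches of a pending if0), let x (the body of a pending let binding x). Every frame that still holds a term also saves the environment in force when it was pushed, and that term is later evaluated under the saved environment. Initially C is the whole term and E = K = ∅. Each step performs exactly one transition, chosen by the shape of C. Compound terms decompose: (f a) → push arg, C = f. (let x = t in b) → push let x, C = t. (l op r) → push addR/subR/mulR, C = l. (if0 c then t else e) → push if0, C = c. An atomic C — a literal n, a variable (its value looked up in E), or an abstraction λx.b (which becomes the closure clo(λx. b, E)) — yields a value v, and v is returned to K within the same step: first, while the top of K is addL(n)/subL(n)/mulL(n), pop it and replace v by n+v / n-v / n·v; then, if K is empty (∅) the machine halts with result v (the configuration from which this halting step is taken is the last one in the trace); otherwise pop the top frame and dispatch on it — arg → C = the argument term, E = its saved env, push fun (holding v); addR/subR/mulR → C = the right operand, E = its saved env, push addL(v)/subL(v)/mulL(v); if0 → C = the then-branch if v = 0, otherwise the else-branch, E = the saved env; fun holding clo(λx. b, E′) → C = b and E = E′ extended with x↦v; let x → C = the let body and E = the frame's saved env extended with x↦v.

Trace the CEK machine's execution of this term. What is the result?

Answer: 12

Machine steps:
0. <C=(if0 (0 * -1) then (6 + 6) else ((λq. q) 6)), E=∅, K=∅>
1. <C=(0 * -1), E=∅, K=[if0]>
2. <C=0, E=∅, K=[mulR :: if0]>
3. <C=-1, E=∅, K=[mulL(0) :: if0]>
4. <C=(6 + 6), E=∅, K=∅>
5. <C=6, E=∅, K=[addR]>
6. <C=6, E=∅, K=[addL(6)]>
→ final value 12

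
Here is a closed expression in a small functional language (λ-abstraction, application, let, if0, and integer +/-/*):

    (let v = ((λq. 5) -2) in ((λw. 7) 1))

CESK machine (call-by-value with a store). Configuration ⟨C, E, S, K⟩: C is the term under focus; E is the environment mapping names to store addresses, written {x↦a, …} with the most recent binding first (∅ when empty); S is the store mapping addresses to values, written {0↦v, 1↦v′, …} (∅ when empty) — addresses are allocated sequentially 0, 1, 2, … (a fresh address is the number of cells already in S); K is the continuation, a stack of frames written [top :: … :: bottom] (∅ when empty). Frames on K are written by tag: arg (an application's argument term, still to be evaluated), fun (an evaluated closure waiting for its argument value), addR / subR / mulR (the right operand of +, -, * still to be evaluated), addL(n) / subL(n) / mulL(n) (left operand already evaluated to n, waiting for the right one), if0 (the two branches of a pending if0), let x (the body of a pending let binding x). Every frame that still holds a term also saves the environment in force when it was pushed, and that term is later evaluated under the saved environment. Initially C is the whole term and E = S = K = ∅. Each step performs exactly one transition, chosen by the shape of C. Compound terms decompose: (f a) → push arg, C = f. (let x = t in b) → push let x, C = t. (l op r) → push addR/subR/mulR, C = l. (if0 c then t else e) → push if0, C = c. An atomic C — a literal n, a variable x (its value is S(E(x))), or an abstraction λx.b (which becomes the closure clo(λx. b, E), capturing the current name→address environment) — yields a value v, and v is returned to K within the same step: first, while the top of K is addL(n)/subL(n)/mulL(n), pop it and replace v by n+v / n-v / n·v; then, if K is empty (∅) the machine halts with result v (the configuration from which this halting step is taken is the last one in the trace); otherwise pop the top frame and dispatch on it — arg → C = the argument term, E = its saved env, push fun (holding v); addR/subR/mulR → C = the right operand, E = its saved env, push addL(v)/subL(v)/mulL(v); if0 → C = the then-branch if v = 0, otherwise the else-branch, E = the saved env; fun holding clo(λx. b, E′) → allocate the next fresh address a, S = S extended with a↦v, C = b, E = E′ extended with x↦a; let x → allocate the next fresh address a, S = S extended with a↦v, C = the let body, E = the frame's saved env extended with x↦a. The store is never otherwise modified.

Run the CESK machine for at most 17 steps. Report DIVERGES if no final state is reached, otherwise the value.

0. [C=(let v = ((λq. 5) -2) in ((λw. 7) 1)) | E=∅ | S=∅ | K=∅]
1. [C=((λq. 5) -2) | E=∅ | S=∅ | K=[let v]]
2. [C=(λq. 5) | E=∅ | S=∅ | K=[arg :: let v]]
3. [C=-2 | E=∅ | S=∅ | K=[fun :: let v]]
4. [C=5 | E={q↦0} | S={0↦-2} | K=[let v]]
5. [C=((λw. 7) 1) | E={v↦1} | S={0↦-2, 1↦5} | K=∅]
6. [C=(λw. 7) | E={v↦1} | S={0↦-2, 1↦5} | K=[arg]]
7. [C=1 | E={v↦1} | S={0↦-2, 1↦5} | K=[fun]]
8. [C=7 | E={w↦2, v↦1} | S={0↦-2, 1↦5, 2↦1} | K=∅]
→ final value 7

Answer: 7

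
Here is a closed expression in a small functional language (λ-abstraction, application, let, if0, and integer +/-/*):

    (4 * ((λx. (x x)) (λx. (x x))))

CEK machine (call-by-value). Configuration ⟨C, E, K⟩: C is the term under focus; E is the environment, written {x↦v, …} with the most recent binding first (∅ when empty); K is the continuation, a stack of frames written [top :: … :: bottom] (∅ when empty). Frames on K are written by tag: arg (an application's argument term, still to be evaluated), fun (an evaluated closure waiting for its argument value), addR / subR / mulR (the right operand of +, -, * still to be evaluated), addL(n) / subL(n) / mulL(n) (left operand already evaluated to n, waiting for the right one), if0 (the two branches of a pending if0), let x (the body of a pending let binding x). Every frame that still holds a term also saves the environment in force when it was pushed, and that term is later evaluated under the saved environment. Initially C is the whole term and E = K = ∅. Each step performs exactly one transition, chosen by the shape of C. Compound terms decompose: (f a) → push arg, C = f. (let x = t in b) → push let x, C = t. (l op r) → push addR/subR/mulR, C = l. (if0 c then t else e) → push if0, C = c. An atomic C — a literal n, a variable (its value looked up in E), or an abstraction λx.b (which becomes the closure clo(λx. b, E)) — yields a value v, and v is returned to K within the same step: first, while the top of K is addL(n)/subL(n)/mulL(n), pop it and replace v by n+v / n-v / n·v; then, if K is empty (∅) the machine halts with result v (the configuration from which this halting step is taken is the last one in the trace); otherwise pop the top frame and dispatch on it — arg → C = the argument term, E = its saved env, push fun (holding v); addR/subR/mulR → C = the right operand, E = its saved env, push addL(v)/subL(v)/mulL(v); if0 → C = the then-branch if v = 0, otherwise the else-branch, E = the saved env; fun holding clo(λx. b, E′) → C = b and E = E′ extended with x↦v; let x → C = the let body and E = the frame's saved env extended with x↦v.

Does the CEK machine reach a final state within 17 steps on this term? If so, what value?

0. ⟨C=(4 * ((λx. (x x)) (λx. (x x)))); E=∅; K=∅⟩
1. ⟨C=4; E=∅; K=[mulR]⟩
2. ⟨C=((λx. (x x)) (λx. (x x))); E=∅; K=[mulL(4)]⟩
3. ⟨C=(λx. (x x)); E=∅; K=[arg :: mulL(4)]⟩
4. ⟨C=(λx. (x x)); E=∅; K=[fun :: mulL(4)]⟩
5. ⟨C=(x x); E={x↦clo(λx. (x x), ∅)}; K=[mulL(4)]⟩
6. ⟨C=x; E={x↦clo(λx. (x x), ∅)}; K=[arg :: mulL(4)]⟩
7. ⟨C=x; E={x↦clo(λx. (x x), ∅)}; K=[fun :: mulL(4)]⟩
… configuration repeats with period 3 (steps 5–7 recur indefinitely) …

Answer: DIVERGES (no final state within 17 steps)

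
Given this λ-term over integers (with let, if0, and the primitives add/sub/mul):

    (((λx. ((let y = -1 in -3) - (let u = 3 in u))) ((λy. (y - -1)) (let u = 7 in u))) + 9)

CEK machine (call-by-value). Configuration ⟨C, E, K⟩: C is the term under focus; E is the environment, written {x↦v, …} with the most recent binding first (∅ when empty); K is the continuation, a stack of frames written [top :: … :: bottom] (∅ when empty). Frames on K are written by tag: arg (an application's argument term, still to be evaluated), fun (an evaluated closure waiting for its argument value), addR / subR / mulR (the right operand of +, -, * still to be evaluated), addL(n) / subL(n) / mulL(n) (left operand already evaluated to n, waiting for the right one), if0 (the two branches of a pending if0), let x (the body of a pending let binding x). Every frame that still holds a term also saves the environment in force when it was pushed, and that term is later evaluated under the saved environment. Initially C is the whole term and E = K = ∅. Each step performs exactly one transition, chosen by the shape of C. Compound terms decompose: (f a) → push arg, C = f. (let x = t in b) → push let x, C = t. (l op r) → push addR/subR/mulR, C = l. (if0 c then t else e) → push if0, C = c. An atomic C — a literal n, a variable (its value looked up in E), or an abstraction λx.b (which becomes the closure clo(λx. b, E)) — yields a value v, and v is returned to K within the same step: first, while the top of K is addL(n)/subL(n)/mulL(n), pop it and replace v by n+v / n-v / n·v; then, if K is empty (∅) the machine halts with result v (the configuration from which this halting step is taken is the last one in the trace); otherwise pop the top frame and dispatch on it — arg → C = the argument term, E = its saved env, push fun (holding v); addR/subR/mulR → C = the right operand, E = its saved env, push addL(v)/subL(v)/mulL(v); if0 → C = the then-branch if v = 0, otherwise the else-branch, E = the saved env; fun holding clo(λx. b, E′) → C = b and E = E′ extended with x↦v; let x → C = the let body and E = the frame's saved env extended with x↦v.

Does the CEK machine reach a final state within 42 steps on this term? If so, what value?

Answer: 3

Derivation:
t=0: [C=(((λx. ((let y = -1 in -3) - (let u = 3 in u))) ((λy. (y - -1)) (let u = 7 in u))) + 9) | E=∅ | K=∅]
t=1: [C=((λx. ((let y = -1 in -3) - (let u = 3 in u))) ((λy. (y - -1)) (let u = 7 in u))) | E=∅ | K=[addR]]
t=2: [C=(λx. ((let y = -1 in -3) - (let u = 3 in u))) | E=∅ | K=[arg :: addR]]
t=3: [C=((λy. (y - -1)) (let u = 7 in u)) | E=∅ | K=[fun :: addR]]
t=4: [C=(λy. (y - -1)) | E=∅ | K=[arg :: fun :: addR]]
t=5: [C=(let u = 7 in u) | E=∅ | K=[fun :: fun :: addR]]
t=6: [C=7 | E=∅ | K=[let u :: fun :: fun :: addR]]
t=7: [C=u | E={u↦7} | K=[fun :: fun :: addR]]
t=8: [C=(y - -1) | E={y↦7} | K=[fun :: addR]]
t=9: [C=y | E={y↦7} | K=[subR :: fun :: addR]]
t=10: [C=-1 | E={y↦7} | K=[subL(7) :: fun :: addR]]
t=11: [C=((let y = -1 in -3) - (let u = 3 in u)) | E={x↦8} | K=[addR]]
t=12: [C=(let y = -1 in -3) | E={x↦8} | K=[subR :: addR]]
t=13: [C=-1 | E={x↦8} | K=[let y :: subR :: addR]]
t=14: [C=-3 | E={y↦-1, x↦8} | K=[subR :: addR]]
t=15: [C=(let u = 3 in u) | E={x↦8} | K=[subL(-3) :: addR]]
t=16: [C=3 | E={x↦8} | K=[let u :: subL(-3) :: addR]]
t=17: [C=u | E={u↦3, x↦8} | K=[subL(-3) :: addR]]
t=18: [C=9 | E=∅ | K=[addL(-6)]]
→ final value 3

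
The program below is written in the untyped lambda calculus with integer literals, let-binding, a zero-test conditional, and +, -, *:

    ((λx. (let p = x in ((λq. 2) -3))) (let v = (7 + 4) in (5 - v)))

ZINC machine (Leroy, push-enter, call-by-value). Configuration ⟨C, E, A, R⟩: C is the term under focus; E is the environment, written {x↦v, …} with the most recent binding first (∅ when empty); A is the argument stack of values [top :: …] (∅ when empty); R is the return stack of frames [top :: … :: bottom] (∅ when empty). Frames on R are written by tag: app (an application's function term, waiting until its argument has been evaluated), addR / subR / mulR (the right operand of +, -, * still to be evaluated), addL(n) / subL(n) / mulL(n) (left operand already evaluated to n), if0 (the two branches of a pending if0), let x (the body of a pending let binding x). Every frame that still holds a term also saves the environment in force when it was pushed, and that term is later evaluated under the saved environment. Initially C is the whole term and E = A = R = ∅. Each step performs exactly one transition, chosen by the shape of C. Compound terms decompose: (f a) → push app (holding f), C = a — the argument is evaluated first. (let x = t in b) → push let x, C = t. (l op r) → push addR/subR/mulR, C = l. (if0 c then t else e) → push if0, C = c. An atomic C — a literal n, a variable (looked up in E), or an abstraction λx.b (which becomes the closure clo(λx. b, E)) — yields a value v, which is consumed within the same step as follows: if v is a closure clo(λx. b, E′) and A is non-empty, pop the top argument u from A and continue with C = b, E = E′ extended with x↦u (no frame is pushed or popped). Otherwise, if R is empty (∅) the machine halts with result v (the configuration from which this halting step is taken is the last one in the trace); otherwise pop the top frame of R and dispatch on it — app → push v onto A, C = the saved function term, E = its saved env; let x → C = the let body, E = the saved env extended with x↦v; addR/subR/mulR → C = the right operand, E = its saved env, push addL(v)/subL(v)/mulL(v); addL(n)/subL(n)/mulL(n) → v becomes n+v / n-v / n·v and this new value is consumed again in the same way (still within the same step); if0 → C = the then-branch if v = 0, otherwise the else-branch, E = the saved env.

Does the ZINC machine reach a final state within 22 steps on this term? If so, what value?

Answer: 2

Derivation:
[0] <C=((λx. (let p = x in ((λq. 2) -3))) (let v = (7 + 4) in (5 - v))), E=∅, A=∅, R=∅>
[1] <C=(let v = (7 + 4) in (5 - v)), E=∅, A=∅, R=[app]>
[2] <C=(7 + 4), E=∅, A=∅, R=[let v :: app]>
[3] <C=7, E=∅, A=∅, R=[addR :: let v :: app]>
[4] <C=4, E=∅, A=∅, R=[addL(7) :: let v :: app]>
[5] <C=(5 - v), E={v↦11}, A=∅, R=[app]>
[6] <C=5, E={v↦11}, A=∅, R=[subR :: app]>
[7] <C=v, E={v↦11}, A=∅, R=[subL(5) :: app]>
[8] <C=(λx. (let p = x in ((λq. 2) -3))), E=∅, A=[-6], R=∅>
[9] <C=(let p = x in ((λq. 2) -3)), E={x↦-6}, A=∅, R=∅>
[10] <C=x, E={x↦-6}, A=∅, R=[let p]>
[11] <C=((λq. 2) -3), E={p↦-6, x↦-6}, A=∅, R=∅>
[12] <C=-3, E={p↦-6, x↦-6}, A=∅, R=[app]>
[13] <C=(λq. 2), E={p↦-6, x↦-6}, A=[-3], R=∅>
[14] <C=2, E={q↦-3, p↦-6, x↦-6}, A=∅, R=∅>
→ final value 2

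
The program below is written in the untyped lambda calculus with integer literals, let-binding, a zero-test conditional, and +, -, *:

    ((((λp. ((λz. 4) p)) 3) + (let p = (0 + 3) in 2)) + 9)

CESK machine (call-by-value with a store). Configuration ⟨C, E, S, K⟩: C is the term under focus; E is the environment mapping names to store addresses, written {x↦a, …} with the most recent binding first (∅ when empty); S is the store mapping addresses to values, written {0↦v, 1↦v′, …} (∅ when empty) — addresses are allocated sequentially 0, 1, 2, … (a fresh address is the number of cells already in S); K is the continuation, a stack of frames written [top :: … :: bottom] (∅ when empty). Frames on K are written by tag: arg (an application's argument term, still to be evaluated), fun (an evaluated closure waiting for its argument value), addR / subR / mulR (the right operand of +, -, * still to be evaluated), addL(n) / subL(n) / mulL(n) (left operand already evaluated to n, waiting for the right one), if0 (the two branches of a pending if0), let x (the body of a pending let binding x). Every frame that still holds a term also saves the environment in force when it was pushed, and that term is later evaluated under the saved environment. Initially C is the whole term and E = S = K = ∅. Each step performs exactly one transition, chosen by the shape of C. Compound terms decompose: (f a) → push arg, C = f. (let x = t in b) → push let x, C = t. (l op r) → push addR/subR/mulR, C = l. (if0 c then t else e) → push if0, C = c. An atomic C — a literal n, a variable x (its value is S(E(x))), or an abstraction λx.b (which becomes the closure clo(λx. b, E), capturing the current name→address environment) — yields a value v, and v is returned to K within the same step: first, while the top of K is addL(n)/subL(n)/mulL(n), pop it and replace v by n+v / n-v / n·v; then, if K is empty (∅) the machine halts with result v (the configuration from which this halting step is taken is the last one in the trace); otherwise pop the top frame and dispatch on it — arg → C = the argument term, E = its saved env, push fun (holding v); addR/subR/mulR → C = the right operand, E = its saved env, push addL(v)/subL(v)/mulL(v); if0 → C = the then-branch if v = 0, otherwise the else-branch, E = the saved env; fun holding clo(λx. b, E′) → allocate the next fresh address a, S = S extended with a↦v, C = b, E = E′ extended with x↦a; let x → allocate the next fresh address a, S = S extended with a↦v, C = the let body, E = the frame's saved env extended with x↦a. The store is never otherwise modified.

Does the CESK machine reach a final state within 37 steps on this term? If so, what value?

t=0: ⟨C=((((λp. ((λz. 4) p)) 3) + (let p = (0 + 3) in 2)) + 9); E=∅; S=∅; K=∅⟩
t=1: ⟨C=(((λp. ((λz. 4) p)) 3) + (let p = (0 + 3) in 2)); E=∅; S=∅; K=[addR]⟩
t=2: ⟨C=((λp. ((λz. 4) p)) 3); E=∅; S=∅; K=[addR :: addR]⟩
t=3: ⟨C=(λp. ((λz. 4) p)); E=∅; S=∅; K=[arg :: addR :: addR]⟩
t=4: ⟨C=3; E=∅; S=∅; K=[fun :: addR :: addR]⟩
t=5: ⟨C=((λz. 4) p); E={p↦0}; S={0↦3}; K=[addR :: addR]⟩
t=6: ⟨C=(λz. 4); E={p↦0}; S={0↦3}; K=[arg :: addR :: addR]⟩
t=7: ⟨C=p; E={p↦0}; S={0↦3}; K=[fun :: addR :: addR]⟩
t=8: ⟨C=4; E={z↦1, p↦0}; S={0↦3, 1↦3}; K=[addR :: addR]⟩
t=9: ⟨C=(let p = (0 + 3) in 2); E=∅; S={0↦3, 1↦3}; K=[addL(4) :: addR]⟩
t=10: ⟨C=(0 + 3); E=∅; S={0↦3, 1↦3}; K=[let p :: addL(4) :: addR]⟩
t=11: ⟨C=0; E=∅; S={0↦3, 1↦3}; K=[addR :: let p :: addL(4) :: addR]⟩
t=12: ⟨C=3; E=∅; S={0↦3, 1↦3}; K=[addL(0) :: let p :: addL(4) :: addR]⟩
t=13: ⟨C=2; E={p↦2}; S={0↦3, 1↦3, 2↦3}; K=[addL(4) :: addR]⟩
t=14: ⟨C=9; E=∅; S={0↦3, 1↦3, 2↦3}; K=[addL(6)]⟩
→ final value 15

Answer: 15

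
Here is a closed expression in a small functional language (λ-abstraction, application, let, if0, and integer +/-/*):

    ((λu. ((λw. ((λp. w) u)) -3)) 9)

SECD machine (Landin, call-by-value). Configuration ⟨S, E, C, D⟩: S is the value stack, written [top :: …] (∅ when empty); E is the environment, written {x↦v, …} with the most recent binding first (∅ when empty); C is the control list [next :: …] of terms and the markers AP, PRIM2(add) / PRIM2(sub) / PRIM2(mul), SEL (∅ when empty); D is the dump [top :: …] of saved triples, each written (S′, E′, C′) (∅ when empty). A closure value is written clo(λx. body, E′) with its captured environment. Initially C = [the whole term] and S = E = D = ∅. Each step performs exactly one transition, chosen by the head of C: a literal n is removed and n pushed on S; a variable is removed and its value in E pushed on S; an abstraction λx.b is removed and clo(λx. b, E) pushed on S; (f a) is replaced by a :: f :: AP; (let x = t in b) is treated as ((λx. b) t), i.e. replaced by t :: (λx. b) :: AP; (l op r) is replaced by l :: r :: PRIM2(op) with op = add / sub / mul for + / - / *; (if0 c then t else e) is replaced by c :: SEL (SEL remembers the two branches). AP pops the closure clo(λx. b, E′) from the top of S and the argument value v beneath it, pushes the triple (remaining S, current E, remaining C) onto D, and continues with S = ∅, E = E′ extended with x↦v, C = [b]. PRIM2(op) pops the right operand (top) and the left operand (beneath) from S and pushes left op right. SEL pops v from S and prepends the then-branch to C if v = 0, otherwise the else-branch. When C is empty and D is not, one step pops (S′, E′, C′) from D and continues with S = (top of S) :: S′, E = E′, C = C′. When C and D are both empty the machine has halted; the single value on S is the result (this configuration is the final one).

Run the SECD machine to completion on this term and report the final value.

Answer: -3

Execution trace:
t=0: ⟨S=∅; E=∅; C=[((λu. ((λw. ((λp. w) u)) -3)) 9)]; D=∅⟩
t=1: ⟨S=∅; E=∅; C=[9 :: (λu. ((λw. ((λp. w) u)) -3)) :: AP]; D=∅⟩
t=2: ⟨S=[9]; E=∅; C=[(λu. ((λw. ((λp. w) u)) -3)) :: AP]; D=∅⟩
t=3: ⟨S=[clo(λu. ((λw. ((λp. w) u)) -3), ∅) :: 9]; E=∅; C=[AP]; D=∅⟩
t=4: ⟨S=∅; E={u↦9}; C=[((λw. ((λp. w) u)) -3)]; D=[(∅, ∅, ∅)]⟩
t=5: ⟨S=∅; E={u↦9}; C=[-3 :: (λw. ((λp. w) u)) :: AP]; D=[(∅, ∅, ∅)]⟩
t=6: ⟨S=[-3]; E={u↦9}; C=[(λw. ((λp. w) u)) :: AP]; D=[(∅, ∅, ∅)]⟩
t=7: ⟨S=[clo(λw. ((λp. w) u), {u↦9}) :: -3]; E={u↦9}; C=[AP]; D=[(∅, ∅, ∅)]⟩
t=8: ⟨S=∅; E={w↦-3, u↦9}; C=[((λp. w) u)]; D=[(∅, {u↦9}, ∅) :: (∅, ∅, ∅)]⟩
t=9: ⟨S=∅; E={w↦-3, u↦9}; C=[u :: (λp. w) :: AP]; D=[(∅, {u↦9}, ∅) :: (∅, ∅, ∅)]⟩
t=10: ⟨S=[9]; E={w↦-3, u↦9}; C=[(λp. w) :: AP]; D=[(∅, {u↦9}, ∅) :: (∅, ∅, ∅)]⟩
t=11: ⟨S=[clo(λp. w, {w↦-3, u↦9}) :: 9]; E={w↦-3, u↦9}; C=[AP]; D=[(∅, {u↦9}, ∅) :: (∅, ∅, ∅)]⟩
t=12: ⟨S=∅; E={p↦9, w↦-3, u↦9}; C=[w]; D=[(∅, {w↦-3, u↦9}, ∅) :: (∅, {u↦9}, ∅) :: (∅, ∅, ∅)]⟩
t=13: ⟨S=[-3]; E={p↦9, w↦-3, u↦9}; C=∅; D=[(∅, {w↦-3, u↦9}, ∅) :: (∅, {u↦9}, ∅) :: (∅, ∅, ∅)]⟩
t=14: ⟨S=[-3]; E={w↦-3, u↦9}; C=∅; D=[(∅, {u↦9}, ∅) :: (∅, ∅, ∅)]⟩
t=15: ⟨S=[-3]; E={u↦9}; C=∅; D=[(∅, ∅, ∅)]⟩
t=16: ⟨S=[-3]; E=∅; C=∅; D=∅⟩
→ final value -3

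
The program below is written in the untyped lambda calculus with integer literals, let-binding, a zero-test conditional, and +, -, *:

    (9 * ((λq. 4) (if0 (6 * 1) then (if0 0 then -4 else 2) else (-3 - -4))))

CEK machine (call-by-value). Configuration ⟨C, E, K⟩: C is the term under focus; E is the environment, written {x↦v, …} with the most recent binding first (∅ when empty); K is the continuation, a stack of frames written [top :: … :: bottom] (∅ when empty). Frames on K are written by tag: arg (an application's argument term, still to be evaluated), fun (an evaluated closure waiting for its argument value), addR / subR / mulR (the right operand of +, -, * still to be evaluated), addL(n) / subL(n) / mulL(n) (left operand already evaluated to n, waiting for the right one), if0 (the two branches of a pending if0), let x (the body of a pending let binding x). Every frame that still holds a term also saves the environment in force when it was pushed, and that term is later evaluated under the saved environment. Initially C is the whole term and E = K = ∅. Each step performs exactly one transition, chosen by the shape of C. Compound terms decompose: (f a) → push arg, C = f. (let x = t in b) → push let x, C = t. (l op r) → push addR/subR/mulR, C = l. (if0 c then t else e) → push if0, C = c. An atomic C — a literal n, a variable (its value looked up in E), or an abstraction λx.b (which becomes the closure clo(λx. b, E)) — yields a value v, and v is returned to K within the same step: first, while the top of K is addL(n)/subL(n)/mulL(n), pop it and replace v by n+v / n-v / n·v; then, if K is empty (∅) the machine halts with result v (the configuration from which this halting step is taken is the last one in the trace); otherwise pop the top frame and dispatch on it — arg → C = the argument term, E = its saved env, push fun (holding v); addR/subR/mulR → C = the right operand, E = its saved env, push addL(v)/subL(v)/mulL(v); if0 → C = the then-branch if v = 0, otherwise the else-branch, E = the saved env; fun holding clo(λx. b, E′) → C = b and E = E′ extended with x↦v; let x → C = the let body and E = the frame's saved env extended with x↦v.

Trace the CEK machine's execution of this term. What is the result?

Answer: 36

Derivation:
0. <C=(9 * ((λq. 4) (if0 (6 * 1) then (if0 0 then -4 else 2) else (-3 - -4)))), E=∅, K=∅>
1. <C=9, E=∅, K=[mulR]>
2. <C=((λq. 4) (if0 (6 * 1) then (if0 0 then -4 else 2) else (-3 - -4))), E=∅, K=[mulL(9)]>
3. <C=(λq. 4), E=∅, K=[arg :: mulL(9)]>
4. <C=(if0 (6 * 1) then (if0 0 then -4 else 2) else (-3 - -4)), E=∅, K=[fun :: mulL(9)]>
5. <C=(6 * 1), E=∅, K=[if0 :: fun :: mulL(9)]>
6. <C=6, E=∅, K=[mulR :: if0 :: fun :: mulL(9)]>
7. <C=1, E=∅, K=[mulL(6) :: if0 :: fun :: mulL(9)]>
8. <C=(-3 - -4), E=∅, K=[fun :: mulL(9)]>
9. <C=-3, E=∅, K=[subR :: fun :: mulL(9)]>
10. <C=-4, E=∅, K=[subL(-3) :: fun :: mulL(9)]>
11. <C=4, E={q↦1}, K=[mulL(9)]>
→ final value 36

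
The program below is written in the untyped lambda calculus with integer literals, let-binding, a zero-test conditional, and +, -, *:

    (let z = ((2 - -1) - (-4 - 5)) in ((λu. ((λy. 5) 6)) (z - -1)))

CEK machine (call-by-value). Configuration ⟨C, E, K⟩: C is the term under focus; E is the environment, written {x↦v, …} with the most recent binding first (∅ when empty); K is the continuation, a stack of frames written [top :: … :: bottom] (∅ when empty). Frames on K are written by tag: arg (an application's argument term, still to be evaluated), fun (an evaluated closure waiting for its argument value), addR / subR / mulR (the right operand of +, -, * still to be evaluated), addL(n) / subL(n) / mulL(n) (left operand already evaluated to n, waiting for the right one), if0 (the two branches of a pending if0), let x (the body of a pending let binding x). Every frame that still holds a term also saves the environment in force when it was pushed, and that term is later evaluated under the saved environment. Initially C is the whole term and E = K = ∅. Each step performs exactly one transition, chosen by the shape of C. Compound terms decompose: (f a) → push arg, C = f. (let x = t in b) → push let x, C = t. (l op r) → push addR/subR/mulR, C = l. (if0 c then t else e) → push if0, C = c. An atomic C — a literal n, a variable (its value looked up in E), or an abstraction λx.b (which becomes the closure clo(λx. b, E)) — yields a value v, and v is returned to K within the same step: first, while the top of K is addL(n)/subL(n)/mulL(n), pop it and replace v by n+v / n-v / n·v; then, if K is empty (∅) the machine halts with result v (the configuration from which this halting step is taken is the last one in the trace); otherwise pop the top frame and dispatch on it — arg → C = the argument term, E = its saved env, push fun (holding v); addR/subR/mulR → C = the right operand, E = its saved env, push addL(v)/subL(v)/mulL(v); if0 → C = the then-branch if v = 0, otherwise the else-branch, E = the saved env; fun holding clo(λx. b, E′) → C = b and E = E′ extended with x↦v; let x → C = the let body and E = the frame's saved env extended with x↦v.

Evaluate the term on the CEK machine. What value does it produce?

[0] [C=(let z = ((2 - -1) - (-4 - 5)) in ((λu. ((λy. 5) 6)) (z - -1))) | E=∅ | K=∅]
[1] [C=((2 - -1) - (-4 - 5)) | E=∅ | K=[let z]]
[2] [C=(2 - -1) | E=∅ | K=[subR :: let z]]
[3] [C=2 | E=∅ | K=[subR :: subR :: let z]]
[4] [C=-1 | E=∅ | K=[subL(2) :: subR :: let z]]
[5] [C=(-4 - 5) | E=∅ | K=[subL(3) :: let z]]
[6] [C=-4 | E=∅ | K=[subR :: subL(3) :: let z]]
[7] [C=5 | E=∅ | K=[subL(-4) :: subL(3) :: let z]]
[8] [C=((λu. ((λy. 5) 6)) (z - -1)) | E={z↦12} | K=∅]
[9] [C=(λu. ((λy. 5) 6)) | E={z↦12} | K=[arg]]
[10] [C=(z - -1) | E={z↦12} | K=[fun]]
[11] [C=z | E={z↦12} | K=[subR :: fun]]
[12] [C=-1 | E={z↦12} | K=[subL(12) :: fun]]
[13] [C=((λy. 5) 6) | E={u↦13, z↦12} | K=∅]
[14] [C=(λy. 5) | E={u↦13, z↦12} | K=[arg]]
[15] [C=6 | E={u↦13, z↦12} | K=[fun]]
[16] [C=5 | E={y↦6, u↦13, z↦12} | K=∅]
→ final value 5

Answer: 5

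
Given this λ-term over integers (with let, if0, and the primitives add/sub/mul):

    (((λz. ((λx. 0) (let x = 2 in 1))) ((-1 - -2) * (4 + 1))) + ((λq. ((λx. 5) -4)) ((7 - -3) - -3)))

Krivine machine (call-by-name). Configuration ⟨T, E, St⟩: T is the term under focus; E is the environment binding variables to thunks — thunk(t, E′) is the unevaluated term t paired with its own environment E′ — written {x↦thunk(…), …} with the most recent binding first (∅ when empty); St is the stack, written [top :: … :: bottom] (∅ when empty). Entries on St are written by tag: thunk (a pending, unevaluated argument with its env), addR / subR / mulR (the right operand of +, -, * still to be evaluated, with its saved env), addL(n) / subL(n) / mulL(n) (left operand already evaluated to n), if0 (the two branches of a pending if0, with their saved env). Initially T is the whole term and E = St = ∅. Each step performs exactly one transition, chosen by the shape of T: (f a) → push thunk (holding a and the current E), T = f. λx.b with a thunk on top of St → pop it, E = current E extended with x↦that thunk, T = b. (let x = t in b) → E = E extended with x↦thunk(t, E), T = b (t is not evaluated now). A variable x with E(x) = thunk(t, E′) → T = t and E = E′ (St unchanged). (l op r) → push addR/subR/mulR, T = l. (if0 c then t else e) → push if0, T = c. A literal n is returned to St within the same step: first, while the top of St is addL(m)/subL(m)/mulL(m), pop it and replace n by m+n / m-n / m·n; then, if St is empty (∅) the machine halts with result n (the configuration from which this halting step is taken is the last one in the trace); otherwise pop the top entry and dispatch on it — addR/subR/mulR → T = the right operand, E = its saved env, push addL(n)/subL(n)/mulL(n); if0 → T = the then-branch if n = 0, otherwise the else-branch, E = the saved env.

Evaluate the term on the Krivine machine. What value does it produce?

0. ⟨T=(((λz. ((λx. 0) (let x = 2 in 1))) ((-1 - -2) * (4 + 1))) + ((λq. ((λx. 5) -4)) ((7 - -3) - -3))); E=∅; St=∅⟩
1. ⟨T=((λz. ((λx. 0) (let x = 2 in 1))) ((-1 - -2) * (4 + 1))); E=∅; St=[addR]⟩
2. ⟨T=(λz. ((λx. 0) (let x = 2 in 1))); E=∅; St=[thunk :: addR]⟩
3. ⟨T=((λx. 0) (let x = 2 in 1)); E={z↦thunk(((-1 - -2) * (4 + 1)), ∅)}; St=[addR]⟩
4. ⟨T=(λx. 0); E={z↦thunk(((-1 - -2) * (4 + 1)), ∅)}; St=[thunk :: addR]⟩
5. ⟨T=0; E={x↦thunk((let x = 2 in 1), {z↦thunk(((-1 - -2) * (4 + 1)), ∅)}), z↦thunk(((-1 - -2) * (4 + 1)), ∅)}; St=[addR]⟩
6. ⟨T=((λq. ((λx. 5) -4)) ((7 - -3) - -3)); E=∅; St=[addL(0)]⟩
7. ⟨T=(λq. ((λx. 5) -4)); E=∅; St=[thunk :: addL(0)]⟩
8. ⟨T=((λx. 5) -4); E={q↦thunk(((7 - -3) - -3), ∅)}; St=[addL(0)]⟩
9. ⟨T=(λx. 5); E={q↦thunk(((7 - -3) - -3), ∅)}; St=[thunk :: addL(0)]⟩
10. ⟨T=5; E={x↦thunk(-4, {q↦thunk(((7 - -3) - -3), ∅)}), q↦thunk(((7 - -3) - -3), ∅)}; St=[addL(0)]⟩
→ final value 5

Answer: 5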